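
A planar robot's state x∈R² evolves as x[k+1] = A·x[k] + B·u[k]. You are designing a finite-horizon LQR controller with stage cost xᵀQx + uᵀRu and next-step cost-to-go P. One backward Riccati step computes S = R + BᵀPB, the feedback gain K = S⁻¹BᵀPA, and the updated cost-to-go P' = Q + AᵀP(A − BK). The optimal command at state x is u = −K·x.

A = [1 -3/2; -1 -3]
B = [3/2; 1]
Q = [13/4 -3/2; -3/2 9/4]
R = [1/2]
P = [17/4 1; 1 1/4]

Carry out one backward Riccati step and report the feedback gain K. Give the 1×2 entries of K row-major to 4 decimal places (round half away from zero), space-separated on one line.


BᵀP = [7.3750 1.7500]
S = R + BᵀPB = [1/2] + [12.8125] = [13.3125]
BᵀPA = [5.6250 -16.3125]
K = S⁻¹·BᵀPA = [0.4225 -1.2254]
A−BK = [0.3662 0.3380; -1.4225 -1.7746]
AᵀP(A−BK) = [0.1232 -0.2324; -0.2324 0.8239]
P' = Q + AᵀP(A−BK) = [3.3732 -1.7324; -1.7324 3.0739]
tr(P') = 6.4472

0.4225 -1.2254


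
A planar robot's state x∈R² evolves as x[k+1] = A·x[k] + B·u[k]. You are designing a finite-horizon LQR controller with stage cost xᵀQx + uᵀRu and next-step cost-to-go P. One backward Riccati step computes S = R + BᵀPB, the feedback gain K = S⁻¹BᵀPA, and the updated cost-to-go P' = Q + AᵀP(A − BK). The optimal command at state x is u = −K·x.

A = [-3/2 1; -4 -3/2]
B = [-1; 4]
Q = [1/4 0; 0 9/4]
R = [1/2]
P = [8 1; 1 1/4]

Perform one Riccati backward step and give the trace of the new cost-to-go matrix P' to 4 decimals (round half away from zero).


BᵀP = [-4.0000 0.0000]
S = R + BᵀPB = [1/2] + [4.0000] = [4.5000]
BᵀPA = [6.0000 -4.0000]
K = S⁻¹·BᵀPA = [1.3333 -0.8889]
A−BK = [-0.1667 0.1111; -9.3333 2.0556]
AᵀP(A−BK) = [26.0000 -6.9167; -6.9167 2.0069]
P' = Q + AᵀP(A−BK) = [26.2500 -6.9167; -6.9167 4.2569]
tr(P') = 30.5069

30.5069


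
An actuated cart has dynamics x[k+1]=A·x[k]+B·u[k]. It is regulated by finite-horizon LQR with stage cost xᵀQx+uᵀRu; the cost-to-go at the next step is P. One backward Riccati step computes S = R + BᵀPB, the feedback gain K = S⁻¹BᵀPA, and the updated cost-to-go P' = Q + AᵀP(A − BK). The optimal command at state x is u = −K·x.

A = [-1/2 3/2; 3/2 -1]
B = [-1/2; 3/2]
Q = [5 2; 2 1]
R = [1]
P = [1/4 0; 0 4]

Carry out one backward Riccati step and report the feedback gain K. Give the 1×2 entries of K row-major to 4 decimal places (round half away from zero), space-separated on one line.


0.9006 -0.6149

BᵀP = [-0.1250 6.0000]
S = R + BᵀPB = [1] + [9.0625] = [10.0625]
BᵀPA = [9.0625 -6.1875]
K = S⁻¹·BᵀPA = [0.9006 -0.6149]
A−BK = [-0.0497 1.1925; 0.1491 -0.0776]
AᵀP(A−BK) = [0.9006 -0.6149; -0.6149 0.7578]
P' = Q + AᵀP(A−BK) = [5.9006 1.3851; 1.3851 1.7578]
tr(P') = 7.6584


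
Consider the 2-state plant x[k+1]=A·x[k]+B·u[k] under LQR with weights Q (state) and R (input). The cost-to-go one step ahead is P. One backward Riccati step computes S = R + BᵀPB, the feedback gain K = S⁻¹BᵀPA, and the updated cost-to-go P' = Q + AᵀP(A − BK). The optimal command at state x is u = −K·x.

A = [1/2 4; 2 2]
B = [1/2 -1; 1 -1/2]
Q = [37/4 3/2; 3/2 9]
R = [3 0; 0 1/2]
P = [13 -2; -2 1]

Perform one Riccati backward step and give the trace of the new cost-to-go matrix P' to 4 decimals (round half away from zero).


BᵀP = [4.5000 0.0000; -12.0000 1.5000]
S = R + BᵀPB = [3 0; 0 1/2] + [2.2500 -4.5000; -4.5000 11.2500] = [5.2500 -4.5000; -4.5000 11.7500]
BᵀPA = [2.2500 18.0000; -3.0000 -45.0000]
K = S⁻¹·BᵀPA = [0.3122 0.2172; -0.1357 -3.7466]
A−BK = [0.2081 0.1448; 1.6199 -0.0905]
AᵀP(A−BK) = [2.1403 0.2715; 0.2715 7.4932]
P' = Q + AᵀP(A−BK) = [11.3903 1.7715; 1.7715 16.4932]
tr(P') = 27.8835

27.8835


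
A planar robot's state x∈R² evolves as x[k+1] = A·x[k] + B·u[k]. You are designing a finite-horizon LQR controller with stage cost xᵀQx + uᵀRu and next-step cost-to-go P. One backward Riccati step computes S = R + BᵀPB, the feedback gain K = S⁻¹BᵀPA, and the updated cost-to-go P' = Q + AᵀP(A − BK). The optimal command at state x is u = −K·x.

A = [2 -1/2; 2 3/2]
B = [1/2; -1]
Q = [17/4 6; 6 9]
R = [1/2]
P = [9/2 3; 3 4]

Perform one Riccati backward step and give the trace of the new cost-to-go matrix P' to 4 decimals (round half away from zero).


56.4405

BᵀP = [-0.7500 -2.5000]
S = R + BᵀPB = [1/2] + [2.1250] = [2.6250]
BᵀPA = [-6.5000 -3.3750]
K = S⁻¹·BᵀPA = [-2.4762 -1.2857]
A−BK = [3.2381 0.1429; -0.4762 0.2143]
AᵀP(A−BK) = [41.9048 5.1429; 5.1429 1.2857]
P' = Q + AᵀP(A−BK) = [46.1548 11.1429; 11.1429 10.2857]
tr(P') = 56.4405


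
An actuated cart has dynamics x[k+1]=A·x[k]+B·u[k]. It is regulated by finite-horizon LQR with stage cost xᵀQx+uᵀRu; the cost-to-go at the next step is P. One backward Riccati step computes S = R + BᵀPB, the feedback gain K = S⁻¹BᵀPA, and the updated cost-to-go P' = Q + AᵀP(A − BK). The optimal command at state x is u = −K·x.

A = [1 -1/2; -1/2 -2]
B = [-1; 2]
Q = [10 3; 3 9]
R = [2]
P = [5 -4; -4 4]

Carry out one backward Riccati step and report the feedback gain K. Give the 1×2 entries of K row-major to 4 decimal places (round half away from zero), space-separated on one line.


-0.4872 -0.4487

BᵀP = [-13.0000 12.0000]
S = R + BᵀPB = [2] + [37.0000] = [39.0000]
BᵀPA = [-19.0000 -17.5000]
K = S⁻¹·BᵀPA = [-0.4872 -0.4487]
A−BK = [0.5128 -0.9487; 0.4744 -1.1026]
AᵀP(A−BK) = [0.7436 -0.0256; -0.0256 1.3974]
P' = Q + AᵀP(A−BK) = [10.7436 2.9744; 2.9744 10.3974]
tr(P') = 21.1410


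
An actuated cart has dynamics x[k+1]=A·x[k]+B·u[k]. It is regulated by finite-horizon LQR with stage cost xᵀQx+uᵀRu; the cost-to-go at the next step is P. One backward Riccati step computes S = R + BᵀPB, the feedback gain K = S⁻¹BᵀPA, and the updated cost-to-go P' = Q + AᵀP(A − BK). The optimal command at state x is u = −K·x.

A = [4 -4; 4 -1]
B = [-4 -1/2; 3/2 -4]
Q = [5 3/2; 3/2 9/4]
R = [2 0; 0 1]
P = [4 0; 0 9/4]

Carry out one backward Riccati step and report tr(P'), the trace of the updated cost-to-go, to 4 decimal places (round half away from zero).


12.2838

BᵀP = [-16.0000 3.3750; -2.0000 -9.0000]
S = R + BᵀPB = [2 0; 0 1] + [69.0625 -5.5000; -5.5000 37.0000] = [71.0625 -5.5000; -5.5000 38.0000]
BᵀPA = [-50.5000 60.6250; -44.0000 17.0000]
K = S⁻¹·BᵀPA = [-0.8093 0.8978; -1.2750 0.5773]
A−BK = [0.1252 -0.1201; 0.1139 -0.0375]
AᵀP(A−BK) = [3.0276 -2.2591; -2.2591 2.0063]
P' = Q + AᵀP(A−BK) = [8.0276 -0.7591; -0.7591 4.2563]
tr(P') = 12.2838


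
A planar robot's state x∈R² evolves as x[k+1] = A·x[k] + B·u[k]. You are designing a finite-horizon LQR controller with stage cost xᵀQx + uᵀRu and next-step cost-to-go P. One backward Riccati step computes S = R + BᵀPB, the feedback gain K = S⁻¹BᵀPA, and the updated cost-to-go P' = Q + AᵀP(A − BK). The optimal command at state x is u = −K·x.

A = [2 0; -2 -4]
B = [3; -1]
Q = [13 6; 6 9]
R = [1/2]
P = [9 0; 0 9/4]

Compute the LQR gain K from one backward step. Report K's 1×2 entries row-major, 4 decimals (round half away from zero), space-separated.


0.6985 0.1075

BᵀP = [27.0000 -2.2500]
S = R + BᵀPB = [1/2] + [83.2500] = [83.7500]
BᵀPA = [58.5000 9.0000]
K = S⁻¹·BᵀPA = [0.6985 0.1075]
A−BK = [-0.0955 -0.3224; -1.3015 -3.8925]
AᵀP(A−BK) = [4.1373 11.7134; 11.7134 35.0328]
P' = Q + AᵀP(A−BK) = [17.1373 17.7134; 17.7134 44.0328]
tr(P') = 61.1701


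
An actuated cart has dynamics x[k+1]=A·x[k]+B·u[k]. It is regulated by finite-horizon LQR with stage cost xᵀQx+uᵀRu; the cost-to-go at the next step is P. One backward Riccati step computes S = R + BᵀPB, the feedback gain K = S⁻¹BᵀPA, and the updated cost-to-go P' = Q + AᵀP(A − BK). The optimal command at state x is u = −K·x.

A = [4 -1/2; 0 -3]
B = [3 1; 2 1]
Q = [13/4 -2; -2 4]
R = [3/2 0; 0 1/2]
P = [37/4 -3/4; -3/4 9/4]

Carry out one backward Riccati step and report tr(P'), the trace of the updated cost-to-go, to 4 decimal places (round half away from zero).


34.2784

BᵀP = [26.2500 2.2500; 8.5000 1.5000]
S = R + BᵀPB = [3/2 0; 0 1/2] + [83.2500 28.5000; 28.5000 10.0000] = [84.7500 28.5000; 28.5000 10.5000]
BᵀPA = [105.0000 -19.8750; 34.0000 -8.7500]
K = S⁻¹·BᵀPA = [1.7198 0.5242; -1.4300 -2.2560]
A−BK = [0.2705 0.1836; -2.0097 -1.7923]
AᵀP(A−BK) = [16.0386 12.1691; 12.1691 10.9897]
P' = Q + AᵀP(A−BK) = [19.2886 10.1691; 10.1691 14.9897]
tr(P') = 34.2784


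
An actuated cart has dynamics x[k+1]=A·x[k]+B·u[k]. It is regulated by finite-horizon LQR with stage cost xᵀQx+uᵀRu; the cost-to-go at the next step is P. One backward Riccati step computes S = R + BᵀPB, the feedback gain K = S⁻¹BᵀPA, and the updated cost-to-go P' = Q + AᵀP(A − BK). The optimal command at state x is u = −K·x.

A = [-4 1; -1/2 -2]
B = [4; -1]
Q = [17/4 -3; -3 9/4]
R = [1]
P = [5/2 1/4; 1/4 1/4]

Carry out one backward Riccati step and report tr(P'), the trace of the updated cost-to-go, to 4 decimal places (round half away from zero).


BᵀP = [9.7500 0.7500]
S = R + BᵀPB = [1] + [38.2500] = [39.2500]
BᵀPA = [-39.3750 8.2500]
K = S⁻¹·BᵀPA = [-1.0032 0.2102]
A−BK = [0.0127 0.1592; -1.5032 -1.7898]
AᵀP(A−BK) = [1.5621 0.4013; 0.4013 0.7659]
P' = Q + AᵀP(A−BK) = [5.8121 -2.5987; -2.5987 3.0159]
tr(P') = 8.8280

8.8280


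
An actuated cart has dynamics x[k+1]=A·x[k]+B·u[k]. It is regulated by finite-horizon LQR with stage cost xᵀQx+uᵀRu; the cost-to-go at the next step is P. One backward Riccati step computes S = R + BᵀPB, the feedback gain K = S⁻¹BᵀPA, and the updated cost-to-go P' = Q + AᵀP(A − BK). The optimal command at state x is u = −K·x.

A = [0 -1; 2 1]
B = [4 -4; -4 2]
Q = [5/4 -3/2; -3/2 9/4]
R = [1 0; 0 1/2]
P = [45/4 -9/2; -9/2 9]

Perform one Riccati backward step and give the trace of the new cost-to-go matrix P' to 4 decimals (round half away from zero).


BᵀP = [63.0000 -54.0000; -54.0000 36.0000]
S = R + BᵀPB = [1 0; 0 1/2] + [468.0000 -360.0000; -360.0000 288.0000] = [469.0000 -360.0000; -360.0000 288.5000]
BᵀPA = [-108.0000 -117.0000; 72.0000 90.0000]
K = S⁻¹·BᵀPA = [-0.9179 -0.2374; -0.8958 0.0158]
A−BK = [0.0883 0.0125; 0.1200 0.0190]
AᵀP(A−BK) = [1.3658 0.2295; 0.2295 0.0593]
P' = Q + AᵀP(A−BK) = [2.6158 -1.2705; -1.2705 2.3093]
tr(P') = 4.9252

4.9252


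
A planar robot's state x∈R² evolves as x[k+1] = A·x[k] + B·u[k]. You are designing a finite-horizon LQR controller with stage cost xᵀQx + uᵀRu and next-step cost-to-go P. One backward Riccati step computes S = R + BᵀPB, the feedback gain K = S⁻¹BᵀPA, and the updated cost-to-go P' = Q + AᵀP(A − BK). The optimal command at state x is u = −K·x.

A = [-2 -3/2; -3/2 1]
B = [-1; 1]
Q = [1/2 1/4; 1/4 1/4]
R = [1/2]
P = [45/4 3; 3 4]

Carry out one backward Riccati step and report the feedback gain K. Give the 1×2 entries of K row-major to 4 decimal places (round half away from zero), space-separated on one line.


BᵀP = [-8.2500 1.0000]
S = R + BᵀPB = [1/2] + [9.2500] = [9.7500]
BᵀPA = [15.0000 13.3750]
K = S⁻¹·BᵀPA = [1.5385 1.3718]
A−BK = [-0.4615 -0.1282; -3.0385 -0.3718]
AᵀP(A−BK) = [48.9231 7.9231; 7.9231 1.9647]
P' = Q + AᵀP(A−BK) = [49.4231 8.1731; 8.1731 2.2147]
tr(P') = 51.6378

1.5385 1.3718


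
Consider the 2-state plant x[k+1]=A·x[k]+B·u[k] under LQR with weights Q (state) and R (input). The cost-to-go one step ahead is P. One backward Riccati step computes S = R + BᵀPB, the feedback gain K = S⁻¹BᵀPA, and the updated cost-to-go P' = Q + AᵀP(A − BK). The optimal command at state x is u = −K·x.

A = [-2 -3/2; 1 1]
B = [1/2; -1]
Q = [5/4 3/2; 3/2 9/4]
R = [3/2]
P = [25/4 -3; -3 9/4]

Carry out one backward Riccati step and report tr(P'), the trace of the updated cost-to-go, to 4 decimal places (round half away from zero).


BᵀP = [6.1250 -3.7500]
S = R + BᵀPB = [3/2] + [6.8125] = [8.3125]
BᵀPA = [-16.0000 -12.9375]
K = S⁻¹·BᵀPA = [-1.9248 -1.5564]
A−BK = [-1.0376 -0.7218; -0.9248 -0.5564]
AᵀP(A−BK) = [8.4530 6.5977; 6.5977 5.1767]
P' = Q + AᵀP(A−BK) = [9.7030 8.0977; 8.0977 7.4267]
tr(P') = 17.1297

17.1297


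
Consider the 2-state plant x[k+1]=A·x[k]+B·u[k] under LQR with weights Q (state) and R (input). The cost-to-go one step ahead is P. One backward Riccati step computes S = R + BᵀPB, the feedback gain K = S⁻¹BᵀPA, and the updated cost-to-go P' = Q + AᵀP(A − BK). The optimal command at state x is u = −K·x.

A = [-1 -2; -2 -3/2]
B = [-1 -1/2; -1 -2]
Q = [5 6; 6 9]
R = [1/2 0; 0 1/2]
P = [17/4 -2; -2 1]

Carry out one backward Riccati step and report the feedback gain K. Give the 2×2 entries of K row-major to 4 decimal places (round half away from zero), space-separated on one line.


0.2540 1.3810 0.2222 -0.6667

BᵀP = [-2.2500 1.0000; 1.8750 -1.0000]
S = R + BᵀPB = [1/2 0; 0 1/2] + [1.2500 -0.8750; -0.8750 1.0625] = [1.7500 -0.8750; -0.8750 1.5625]
BᵀPA = [0.2500 3.0000; 0.1250 -2.2500]
K = S⁻¹·BᵀPA = [0.2540 1.3810; 0.2222 -0.6667]
A−BK = [-0.6349 -0.9524; -1.3016 -1.4524]
AᵀP(A−BK) = [0.1587 0.2381; 0.2381 1.6071]
P' = Q + AᵀP(A−BK) = [5.1587 6.2381; 6.2381 10.6071]
tr(P') = 15.7659


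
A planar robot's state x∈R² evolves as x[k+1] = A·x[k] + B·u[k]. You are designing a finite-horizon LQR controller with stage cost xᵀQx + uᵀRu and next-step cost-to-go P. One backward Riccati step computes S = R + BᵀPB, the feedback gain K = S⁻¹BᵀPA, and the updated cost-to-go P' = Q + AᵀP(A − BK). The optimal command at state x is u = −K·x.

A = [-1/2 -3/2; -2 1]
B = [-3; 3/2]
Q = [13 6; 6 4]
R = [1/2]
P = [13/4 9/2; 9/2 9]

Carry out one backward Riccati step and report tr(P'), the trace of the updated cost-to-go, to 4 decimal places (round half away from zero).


BᵀP = [-3.0000 0.0000]
S = R + BᵀPB = [1/2] + [9.0000] = [9.5000]
BᵀPA = [1.5000 4.5000]
K = S⁻¹·BᵀPA = [0.1579 0.4737]
A−BK = [-0.0263 -0.0789; -2.2368 0.2895]
AᵀP(A−BK) = [45.5757 -5.0230; -5.0230 0.6809]
P' = Q + AᵀP(A−BK) = [58.5757 0.9770; 0.9770 4.6809]
tr(P') = 63.2566

63.2566


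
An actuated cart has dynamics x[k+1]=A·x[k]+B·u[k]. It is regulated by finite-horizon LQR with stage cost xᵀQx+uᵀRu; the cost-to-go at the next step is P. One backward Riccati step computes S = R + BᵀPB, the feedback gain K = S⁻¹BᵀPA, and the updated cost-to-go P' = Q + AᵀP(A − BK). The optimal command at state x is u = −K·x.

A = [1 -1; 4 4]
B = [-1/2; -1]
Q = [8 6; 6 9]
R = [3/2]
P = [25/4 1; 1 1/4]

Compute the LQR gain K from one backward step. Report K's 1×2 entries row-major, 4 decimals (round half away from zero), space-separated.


BᵀP = [-4.1250 -0.7500]
S = R + BᵀPB = [3/2] + [2.8125] = [4.3125]
BᵀPA = [-7.1250 1.1250]
K = S⁻¹·BᵀPA = [-1.6522 0.2609]
A−BK = [0.1739 -0.8696; 2.3478 4.2609]
AᵀP(A−BK) = [6.4783 -0.3913; -0.3913 1.9565]
P' = Q + AᵀP(A−BK) = [14.4783 5.6087; 5.6087 10.9565]
tr(P') = 25.4348

-1.6522 0.2609


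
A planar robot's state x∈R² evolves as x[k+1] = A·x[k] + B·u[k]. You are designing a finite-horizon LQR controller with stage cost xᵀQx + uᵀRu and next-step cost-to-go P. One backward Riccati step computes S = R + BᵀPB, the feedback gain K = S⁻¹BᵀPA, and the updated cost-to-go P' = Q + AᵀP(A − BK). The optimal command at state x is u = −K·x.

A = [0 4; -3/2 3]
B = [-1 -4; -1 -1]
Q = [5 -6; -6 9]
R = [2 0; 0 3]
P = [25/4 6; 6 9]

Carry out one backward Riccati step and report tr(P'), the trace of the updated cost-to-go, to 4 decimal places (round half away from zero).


24.8201

BᵀP = [-12.2500 -15.0000; -31.0000 -33.0000]
S = R + BᵀPB = [2 0; 0 3] + [27.2500 64.0000; 64.0000 157.0000] = [29.2500 64.0000; 64.0000 160.0000]
BᵀPA = [22.5000 -94.0000; 49.5000 -223.0000]
K = S⁻¹·BᵀPA = [0.7397 -1.3151; 0.0135 -0.8677]
A−BK = [0.7937 -0.7860; -0.7468 0.8172]
AᵀP(A−BK) = [2.9387 -3.9587; -3.9587 7.8814]
P' = Q + AᵀP(A−BK) = [7.9387 -9.9587; -9.9587 16.8814]
tr(P') = 24.8201


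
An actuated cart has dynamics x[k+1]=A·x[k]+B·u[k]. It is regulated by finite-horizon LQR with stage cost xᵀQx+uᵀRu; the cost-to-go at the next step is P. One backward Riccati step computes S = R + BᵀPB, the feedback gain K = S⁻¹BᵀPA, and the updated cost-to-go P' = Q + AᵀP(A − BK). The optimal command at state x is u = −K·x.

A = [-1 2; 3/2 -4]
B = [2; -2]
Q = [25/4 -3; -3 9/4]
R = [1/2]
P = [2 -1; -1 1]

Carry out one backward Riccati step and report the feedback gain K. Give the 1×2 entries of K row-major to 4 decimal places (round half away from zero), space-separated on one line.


BᵀP = [6.0000 -4.0000]
S = R + BᵀPB = [1/2] + [20.0000] = [20.5000]
BᵀPA = [-12.0000 28.0000]
K = S⁻¹·BᵀPA = [-0.5854 1.3659]
A−BK = [0.1707 -0.7317; 0.3293 -1.2683]
AᵀP(A−BK) = [0.2256 -0.6098; -0.6098 1.7561]
P' = Q + AᵀP(A−BK) = [6.4756 -3.6098; -3.6098 4.0061]
tr(P') = 10.4817

-0.5854 1.3659


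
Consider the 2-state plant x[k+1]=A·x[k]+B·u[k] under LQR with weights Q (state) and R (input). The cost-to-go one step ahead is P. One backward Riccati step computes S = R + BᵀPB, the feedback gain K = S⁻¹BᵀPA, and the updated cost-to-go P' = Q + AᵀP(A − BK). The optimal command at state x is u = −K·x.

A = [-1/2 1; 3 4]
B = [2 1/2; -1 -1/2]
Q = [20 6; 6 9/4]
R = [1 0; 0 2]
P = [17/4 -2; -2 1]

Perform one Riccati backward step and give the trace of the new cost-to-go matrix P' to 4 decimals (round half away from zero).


23.9920

BᵀP = [10.5000 -5.0000; 3.1250 -1.5000]
S = R + BᵀPB = [1 0; 0 2] + [26.0000 7.7500; 7.7500 2.3125] = [27.0000 7.7500; 7.7500 4.3125]
BᵀPA = [-20.2500 -9.5000; -6.0625 -2.8750]
K = S⁻¹·BᵀPA = [-0.7156 -0.3315; -0.1197 -0.0710]
A−BK = [0.9911 1.6984; 2.2245 3.6330]
AᵀP(A−BK) = [0.8451 0.7323; 0.7323 0.8969]
P' = Q + AᵀP(A−BK) = [20.8451 6.7323; 6.7323 3.1469]
tr(P') = 23.9920


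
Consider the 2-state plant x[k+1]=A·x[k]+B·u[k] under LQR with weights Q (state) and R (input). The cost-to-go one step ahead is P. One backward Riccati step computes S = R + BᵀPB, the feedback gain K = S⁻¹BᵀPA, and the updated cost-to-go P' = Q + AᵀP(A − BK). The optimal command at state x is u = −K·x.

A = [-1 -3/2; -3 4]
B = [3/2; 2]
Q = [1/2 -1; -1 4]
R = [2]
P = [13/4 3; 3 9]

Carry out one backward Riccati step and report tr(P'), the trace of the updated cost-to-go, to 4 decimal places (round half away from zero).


BᵀP = [10.8750 22.5000]
S = R + BᵀPB = [2] + [61.3125] = [63.3125]
BᵀPA = [-78.3750 73.6875]
K = S⁻¹·BᵀPA = [-1.2379 1.1639]
A−BK = [0.8569 -3.2458; -0.5242 1.6723]
AᵀP(A−BK) = [5.2290 -10.4067; -10.4067 29.5499]
P' = Q + AᵀP(A−BK) = [5.7290 -11.4067; -11.4067 33.5499]
tr(P') = 39.2789

39.2789


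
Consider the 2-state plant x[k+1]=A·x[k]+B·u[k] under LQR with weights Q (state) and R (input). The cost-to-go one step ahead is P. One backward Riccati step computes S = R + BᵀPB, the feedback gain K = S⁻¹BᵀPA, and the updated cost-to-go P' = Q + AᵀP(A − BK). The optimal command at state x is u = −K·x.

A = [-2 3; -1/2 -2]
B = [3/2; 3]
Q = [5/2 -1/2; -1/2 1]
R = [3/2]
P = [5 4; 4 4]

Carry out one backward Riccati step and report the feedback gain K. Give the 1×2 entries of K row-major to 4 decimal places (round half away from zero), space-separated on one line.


-0.5664 0.2655

BᵀP = [19.5000 18.0000]
S = R + BᵀPB = [3/2] + [83.2500] = [84.7500]
BᵀPA = [-48.0000 22.5000]
K = S⁻¹·BᵀPA = [-0.5664 0.2655]
A−BK = [-1.1504 2.6018; 1.1991 -2.7965]
AᵀP(A−BK) = [1.8142 -3.2566; -3.2566 7.0265]
P' = Q + AᵀP(A−BK) = [4.3142 -3.7566; -3.7566 8.0265]
tr(P') = 12.3407


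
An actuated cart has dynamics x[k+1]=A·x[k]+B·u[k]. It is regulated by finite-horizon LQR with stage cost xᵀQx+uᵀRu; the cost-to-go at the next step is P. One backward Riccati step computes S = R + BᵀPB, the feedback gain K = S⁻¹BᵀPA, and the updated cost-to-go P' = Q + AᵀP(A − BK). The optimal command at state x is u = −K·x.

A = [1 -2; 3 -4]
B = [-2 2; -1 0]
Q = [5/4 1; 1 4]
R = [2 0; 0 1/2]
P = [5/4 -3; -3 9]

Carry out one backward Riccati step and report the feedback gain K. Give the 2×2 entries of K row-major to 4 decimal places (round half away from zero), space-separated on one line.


BᵀP = [0.5000 -3.0000; 2.5000 -6.0000]
S = R + BᵀPB = [2 0; 0 1/2] + [2.0000 1.0000; 1.0000 5.0000] = [4.0000 1.0000; 1.0000 5.5000]
BᵀPA = [-8.5000 11.0000; -15.5000 19.0000]
K = S⁻¹·BᵀPA = [-1.4881 1.9762; -2.5476 3.0952]
A−BK = [3.1190 -4.2381; 1.5119 -2.0238]
AᵀP(A−BK) = [12.1131 -15.7262; -15.7262 20.4524]
P' = Q + AᵀP(A−BK) = [13.3631 -14.7262; -14.7262 24.4524]
tr(P') = 37.8155

-1.4881 1.9762 -2.5476 3.0952


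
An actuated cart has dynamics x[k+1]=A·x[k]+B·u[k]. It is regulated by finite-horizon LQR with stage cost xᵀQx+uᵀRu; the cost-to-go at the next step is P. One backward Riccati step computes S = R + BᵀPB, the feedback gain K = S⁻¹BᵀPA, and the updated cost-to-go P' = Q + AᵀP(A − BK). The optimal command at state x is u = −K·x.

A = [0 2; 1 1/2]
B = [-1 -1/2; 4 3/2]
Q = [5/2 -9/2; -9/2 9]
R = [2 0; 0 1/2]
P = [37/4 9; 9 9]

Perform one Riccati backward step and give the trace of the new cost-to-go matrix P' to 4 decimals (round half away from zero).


14.7715

BᵀP = [26.7500 27.0000; 8.8750 9.0000]
S = R + BᵀPB = [2 0; 0 1/2] + [81.2500 27.1250; 27.1250 9.0625] = [83.2500 27.1250; 27.1250 9.5625]
BᵀPA = [27.0000 67.0000; 9.0000 22.2500]
K = S⁻¹·BᵀPA = [0.2332 0.6161; 0.2798 0.5793]
A−BK = [0.3731 2.9057; -0.3523 -2.8332]
AᵀP(A−BK) = [0.1865 0.6528; 0.6528 3.0850]
P' = Q + AᵀP(A−BK) = [2.6865 -3.8472; -3.8472 12.0850]
tr(P') = 14.7715


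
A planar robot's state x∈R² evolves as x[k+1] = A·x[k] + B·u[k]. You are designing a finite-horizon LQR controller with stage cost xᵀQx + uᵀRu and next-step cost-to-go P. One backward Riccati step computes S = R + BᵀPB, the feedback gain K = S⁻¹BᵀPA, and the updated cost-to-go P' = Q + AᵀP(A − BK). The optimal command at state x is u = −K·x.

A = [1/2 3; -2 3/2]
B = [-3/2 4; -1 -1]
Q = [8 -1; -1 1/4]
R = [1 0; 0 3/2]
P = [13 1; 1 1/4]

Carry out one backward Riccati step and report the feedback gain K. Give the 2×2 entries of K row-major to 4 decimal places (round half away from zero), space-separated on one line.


0.2596 -0.6516 0.1925 0.5271

BᵀP = [-20.5000 -1.7500; 51.0000 3.7500]
S = R + BᵀPB = [1 0; 0 3/2] + [32.5000 -80.2500; -80.2500 200.2500] = [33.5000 -80.2500; -80.2500 201.7500]
BᵀPA = [-6.7500 -64.1250; 18.0000 158.6250]
K = S⁻¹·BᵀPA = [0.2596 -0.6516; 0.1925 0.5271]
A−BK = [0.1195 -0.0856; -1.5480 1.3755]
AᵀP(A−BK) = [0.5377 -0.3854; -0.3854 1.1740]
P' = Q + AᵀP(A−BK) = [8.5377 -1.3854; -1.3854 1.4240]
tr(P') = 9.9617


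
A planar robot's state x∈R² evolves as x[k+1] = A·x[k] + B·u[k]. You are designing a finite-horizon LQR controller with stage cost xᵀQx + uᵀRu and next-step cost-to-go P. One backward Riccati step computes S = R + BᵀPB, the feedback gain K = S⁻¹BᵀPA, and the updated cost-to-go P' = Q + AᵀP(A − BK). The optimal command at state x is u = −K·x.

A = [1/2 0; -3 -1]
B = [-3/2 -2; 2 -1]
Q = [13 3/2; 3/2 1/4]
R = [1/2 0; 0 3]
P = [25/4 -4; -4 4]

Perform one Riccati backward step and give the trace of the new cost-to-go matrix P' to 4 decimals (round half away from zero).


14.7869

BᵀP = [-17.3750 14.0000; -8.5000 4.0000]
S = R + BᵀPB = [1/2 0; 0 3] + [54.0625 20.7500; 20.7500 13.0000] = [54.5625 20.7500; 20.7500 16.0000]
BᵀPA = [-50.6875 -14.0000; -16.2500 -4.0000]
K = S⁻¹·BᵀPA = [-1.0709 -0.3187; 0.3732 0.1633]
A−BK = [-0.3599 -0.1514; -0.4850 -0.1993]
AᵀP(A−BK) = [1.3453 0.5001; 0.5001 0.1916]
P' = Q + AᵀP(A−BK) = [14.3453 2.0001; 2.0001 0.4416]
tr(P') = 14.7869


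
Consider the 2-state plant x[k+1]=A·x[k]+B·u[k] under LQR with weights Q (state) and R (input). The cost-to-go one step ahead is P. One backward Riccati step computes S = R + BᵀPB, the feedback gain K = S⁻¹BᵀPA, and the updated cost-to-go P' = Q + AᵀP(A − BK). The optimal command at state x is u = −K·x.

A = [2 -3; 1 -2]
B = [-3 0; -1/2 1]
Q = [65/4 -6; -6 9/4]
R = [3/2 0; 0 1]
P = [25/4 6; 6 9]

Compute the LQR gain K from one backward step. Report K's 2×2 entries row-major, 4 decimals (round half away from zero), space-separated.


-0.6849 1.0685 0.5589 -1.1959

BᵀP = [-21.7500 -22.5000; 6.0000 9.0000]
S = R + BᵀPB = [3/2 0; 0 1] + [76.5000 -22.5000; -22.5000 9.0000] = [78.0000 -22.5000; -22.5000 10.0000]
BᵀPA = [-66.0000 110.2500; 21.0000 -36.0000]
K = S⁻¹·BᵀPA = [-0.6849 1.0685; 0.5589 -1.1959]
A−BK = [-0.0548 0.2055; 0.0986 -0.2699]
AᵀP(A−BK) = [1.0575 -1.8658; -1.8658 3.3966]
P' = Q + AᵀP(A−BK) = [17.3075 -7.8658; -7.8658 5.6466]
tr(P') = 22.9541


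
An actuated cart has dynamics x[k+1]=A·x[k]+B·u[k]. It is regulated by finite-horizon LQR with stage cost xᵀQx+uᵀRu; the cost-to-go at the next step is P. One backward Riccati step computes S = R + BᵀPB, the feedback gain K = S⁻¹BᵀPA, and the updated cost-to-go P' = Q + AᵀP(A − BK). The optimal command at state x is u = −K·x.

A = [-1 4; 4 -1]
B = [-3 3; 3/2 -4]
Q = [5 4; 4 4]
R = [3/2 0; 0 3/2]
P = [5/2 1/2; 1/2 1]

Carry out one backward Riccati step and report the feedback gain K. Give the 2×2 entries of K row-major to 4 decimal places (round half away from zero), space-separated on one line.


BᵀP = [-6.7500 0.0000; 5.5000 -2.5000]
S = R + BᵀPB = [3/2 0; 0 3/2] + [20.2500 -20.2500; -20.2500 26.5000] = [21.7500 -20.2500; -20.2500 28.0000]
BᵀPA = [6.7500 -27.0000; -15.5000 24.5000]
K = S⁻¹·BᵀPA = [-0.6277 -1.3063; -1.0075 -0.0697]
A−BK = [0.1395 0.2903; 0.9114 0.6805]
AᵀP(A−BK) = [3.1202 2.2366; 2.2366 3.4383]
P' = Q + AᵀP(A−BK) = [8.1202 6.2366; 6.2366 7.4383]
tr(P') = 15.5584

-0.6277 -1.3063 -1.0075 -0.0697


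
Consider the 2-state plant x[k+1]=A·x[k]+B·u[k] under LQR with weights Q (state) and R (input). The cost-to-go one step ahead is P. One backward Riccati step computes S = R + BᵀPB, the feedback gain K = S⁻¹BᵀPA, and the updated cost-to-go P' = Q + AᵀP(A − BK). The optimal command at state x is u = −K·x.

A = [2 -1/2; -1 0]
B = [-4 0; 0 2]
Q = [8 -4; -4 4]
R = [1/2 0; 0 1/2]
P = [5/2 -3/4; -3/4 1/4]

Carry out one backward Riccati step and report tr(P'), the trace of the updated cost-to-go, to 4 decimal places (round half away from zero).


BᵀP = [-10.0000 3.0000; -1.5000 0.5000]
S = R + BᵀPB = [1/2 0; 0 1/2] + [40.0000 6.0000; 6.0000 1.0000] = [40.5000 6.0000; 6.0000 1.5000]
BᵀPA = [-23.0000 5.0000; -3.5000 0.7500]
K = S⁻¹·BᵀPA = [-0.5455 0.1212; -0.1515 0.0152]
A−BK = [-0.1818 -0.0152; -0.6970 -0.0303]
AᵀP(A−BK) = [0.1742 -0.0341; -0.0341 0.0076]
P' = Q + AᵀP(A−BK) = [8.1742 -4.0341; -4.0341 4.0076]
tr(P') = 12.1818

12.1818


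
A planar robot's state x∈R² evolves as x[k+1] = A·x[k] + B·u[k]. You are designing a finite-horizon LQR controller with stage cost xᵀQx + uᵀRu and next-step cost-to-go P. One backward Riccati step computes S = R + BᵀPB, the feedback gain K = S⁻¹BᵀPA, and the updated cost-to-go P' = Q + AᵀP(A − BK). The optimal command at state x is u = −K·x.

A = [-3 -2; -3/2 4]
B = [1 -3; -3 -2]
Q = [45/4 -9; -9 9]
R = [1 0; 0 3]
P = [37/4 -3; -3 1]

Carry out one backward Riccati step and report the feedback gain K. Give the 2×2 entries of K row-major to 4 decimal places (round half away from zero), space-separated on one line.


-0.7316 -1.1669 0.4327 0.3984

BᵀP = [18.2500 -6.0000; -21.7500 7.0000]
S = R + BᵀPB = [1 0; 0 3] + [36.2500 -42.7500; -42.7500 51.2500] = [37.2500 -42.7500; -42.7500 54.2500]
BᵀPA = [-45.7500 -60.5000; 54.7500 71.5000]
K = S⁻¹·BᵀPA = [-0.7316 -1.1669; 0.4327 0.3984]
A−BK = [-0.9702 0.3622; -2.8292 1.2962]
AᵀP(A−BK) = [1.3389 1.3001; 1.3001 1.9146]
P' = Q + AᵀP(A−BK) = [12.5889 -7.6999; -7.6999 10.9146]
tr(P') = 23.5036


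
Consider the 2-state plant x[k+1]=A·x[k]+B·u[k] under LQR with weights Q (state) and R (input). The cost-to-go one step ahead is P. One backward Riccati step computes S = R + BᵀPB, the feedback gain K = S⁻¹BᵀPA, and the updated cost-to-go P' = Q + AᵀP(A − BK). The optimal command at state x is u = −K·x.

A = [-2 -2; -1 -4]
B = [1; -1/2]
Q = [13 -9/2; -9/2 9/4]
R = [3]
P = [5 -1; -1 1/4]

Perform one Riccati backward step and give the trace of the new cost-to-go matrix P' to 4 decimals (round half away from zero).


BᵀP = [5.5000 -1.1250]
S = R + BᵀPB = [3] + [6.0625] = [9.0625]
BᵀPA = [-9.8750 -6.5000]
K = S⁻¹·BᵀPA = [-1.0897 -0.7172]
A−BK = [-0.9103 -1.2828; -1.5448 -4.3586]
AᵀP(A−BK) = [5.4897 3.9172; 3.9172 3.3379]
P' = Q + AᵀP(A−BK) = [18.4897 -0.5828; -0.5828 5.5879]
tr(P') = 24.0776

24.0776


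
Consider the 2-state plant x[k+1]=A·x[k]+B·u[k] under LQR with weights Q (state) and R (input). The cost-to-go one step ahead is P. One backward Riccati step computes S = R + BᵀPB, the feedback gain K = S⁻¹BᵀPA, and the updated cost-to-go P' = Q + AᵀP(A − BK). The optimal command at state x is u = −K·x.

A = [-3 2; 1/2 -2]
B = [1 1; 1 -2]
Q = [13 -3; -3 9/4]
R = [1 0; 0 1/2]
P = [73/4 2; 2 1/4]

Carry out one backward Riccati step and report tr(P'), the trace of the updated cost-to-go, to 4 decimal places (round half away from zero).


BᵀP = [20.2500 2.2500; 14.2500 1.5000]
S = R + BᵀPB = [1 0; 0 1/2] + [22.5000 15.7500; 15.7500 11.2500] = [23.5000 15.7500; 15.7500 11.7500]
BᵀPA = [-59.6250 36.0000; -42.0000 25.5000]
K = S⁻¹·BᵀPA = [-1.3931 0.7617; -1.7071 1.1492]
A−BK = [0.1002 0.0891; -1.5212 -0.4633]
AᵀP(A−BK) = [3.5498 -2.0668; -2.0668 1.2739]
P' = Q + AᵀP(A−BK) = [16.5498 -5.0668; -5.0668 3.5239]
tr(P') = 20.0738

20.0738


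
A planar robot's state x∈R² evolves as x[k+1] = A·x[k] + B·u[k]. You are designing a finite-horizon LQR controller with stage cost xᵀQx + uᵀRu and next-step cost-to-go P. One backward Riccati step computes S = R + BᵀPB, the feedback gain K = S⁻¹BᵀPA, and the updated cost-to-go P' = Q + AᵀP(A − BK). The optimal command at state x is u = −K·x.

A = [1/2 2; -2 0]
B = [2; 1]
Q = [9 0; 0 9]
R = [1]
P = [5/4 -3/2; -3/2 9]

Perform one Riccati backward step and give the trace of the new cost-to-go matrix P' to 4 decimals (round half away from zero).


47.1736

BᵀP = [1.0000 6.0000]
S = R + BᵀPB = [1] + [8.0000] = [9.0000]
BᵀPA = [-11.5000 2.0000]
K = S⁻¹·BᵀPA = [-1.2778 0.2222]
A−BK = [3.0556 1.5556; -0.7222 -0.2222]
AᵀP(A−BK) = [24.6181 9.8056; 9.8056 4.5556]
P' = Q + AᵀP(A−BK) = [33.6181 9.8056; 9.8056 13.5556]
tr(P') = 47.1736


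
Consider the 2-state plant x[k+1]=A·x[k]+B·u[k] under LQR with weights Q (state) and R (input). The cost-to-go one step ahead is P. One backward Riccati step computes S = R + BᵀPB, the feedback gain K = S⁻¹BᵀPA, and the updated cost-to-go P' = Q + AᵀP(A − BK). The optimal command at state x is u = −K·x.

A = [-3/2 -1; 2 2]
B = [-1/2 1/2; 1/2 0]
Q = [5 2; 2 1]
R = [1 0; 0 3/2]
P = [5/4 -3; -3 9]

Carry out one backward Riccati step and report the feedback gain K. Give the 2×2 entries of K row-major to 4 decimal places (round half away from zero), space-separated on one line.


2.9010 2.7029 -0.4718 -0.4155

BᵀP = [-2.1250 6.0000; 0.6250 -1.5000]
S = R + BᵀPB = [1 0; 0 3/2] + [4.0625 -1.0625; -1.0625 0.3125] = [5.0625 -1.0625; -1.0625 1.8125]
BᵀPA = [15.1875 14.1250; -3.9375 -3.6250]
K = S⁻¹·BᵀPA = [2.9010 2.7029; -0.4718 -0.4155]
A−BK = [0.1864 0.5592; 0.5495 0.6485]
AᵀP(A−BK) = [10.8961 10.1883; 10.1883 9.5650]
P' = Q + AᵀP(A−BK) = [15.8961 12.1883; 12.1883 10.5650]
tr(P') = 26.4612


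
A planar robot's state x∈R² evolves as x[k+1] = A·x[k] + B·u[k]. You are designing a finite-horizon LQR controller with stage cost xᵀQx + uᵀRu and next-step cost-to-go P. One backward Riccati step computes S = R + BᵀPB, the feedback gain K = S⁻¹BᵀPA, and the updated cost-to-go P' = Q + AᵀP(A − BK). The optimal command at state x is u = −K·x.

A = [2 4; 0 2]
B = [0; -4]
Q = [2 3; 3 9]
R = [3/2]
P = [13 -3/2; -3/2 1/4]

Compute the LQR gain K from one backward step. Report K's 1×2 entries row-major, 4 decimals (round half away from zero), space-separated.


2.1818 4.0000

BᵀP = [6.0000 -1.0000]
S = R + BᵀPB = [3/2] + [4.0000] = [5.5000]
BᵀPA = [12.0000 22.0000]
K = S⁻¹·BᵀPA = [2.1818 4.0000]
A−BK = [2.0000 4.0000; 8.7273 18.0000]
AᵀP(A−BK) = [25.8182 50.0000; 50.0000 97.0000]
P' = Q + AᵀP(A−BK) = [27.8182 53.0000; 53.0000 106.0000]
tr(P') = 133.8182


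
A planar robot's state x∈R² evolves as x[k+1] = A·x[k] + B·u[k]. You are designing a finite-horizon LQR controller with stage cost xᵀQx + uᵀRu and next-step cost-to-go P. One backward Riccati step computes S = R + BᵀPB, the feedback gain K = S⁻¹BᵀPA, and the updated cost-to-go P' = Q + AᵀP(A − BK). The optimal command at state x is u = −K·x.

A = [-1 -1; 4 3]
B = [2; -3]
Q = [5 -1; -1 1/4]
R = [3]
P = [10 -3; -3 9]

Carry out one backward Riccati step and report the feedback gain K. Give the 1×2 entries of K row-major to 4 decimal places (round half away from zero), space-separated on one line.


BᵀP = [29.0000 -33.0000]
S = R + BᵀPB = [3] + [157.0000] = [160.0000]
BᵀPA = [-161.0000 -128.0000]
K = S⁻¹·BᵀPA = [-1.0063 -0.8000]
A−BK = [1.0125 0.6000; 0.9813 0.6000]
AᵀP(A−BK) = [15.9938 10.2000; 10.2000 6.6000]
P' = Q + AᵀP(A−BK) = [20.9938 9.2000; 9.2000 6.8500]
tr(P') = 27.8438

-1.0063 -0.8000


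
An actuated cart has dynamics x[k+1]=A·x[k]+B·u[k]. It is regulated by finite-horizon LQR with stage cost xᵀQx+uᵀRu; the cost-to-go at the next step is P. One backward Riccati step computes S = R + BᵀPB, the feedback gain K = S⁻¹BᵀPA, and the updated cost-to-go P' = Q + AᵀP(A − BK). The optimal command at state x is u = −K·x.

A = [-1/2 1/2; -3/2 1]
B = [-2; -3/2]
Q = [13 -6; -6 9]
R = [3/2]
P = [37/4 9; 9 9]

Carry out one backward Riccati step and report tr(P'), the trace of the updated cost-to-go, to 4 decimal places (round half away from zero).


BᵀP = [-32.0000 -31.5000]
S = R + BᵀPB = [3/2] + [111.2500] = [112.7500]
BᵀPA = [63.2500 -47.5000]
K = S⁻¹·BᵀPA = [0.5610 -0.4213]
A−BK = [0.6220 -0.3426; -0.6585 0.3681]
AᵀP(A−BK) = [0.5808 -0.4162; -0.4162 0.3014]
P' = Q + AᵀP(A−BK) = [13.5808 -6.4162; -6.4162 9.3014]
tr(P') = 22.8822

22.8822


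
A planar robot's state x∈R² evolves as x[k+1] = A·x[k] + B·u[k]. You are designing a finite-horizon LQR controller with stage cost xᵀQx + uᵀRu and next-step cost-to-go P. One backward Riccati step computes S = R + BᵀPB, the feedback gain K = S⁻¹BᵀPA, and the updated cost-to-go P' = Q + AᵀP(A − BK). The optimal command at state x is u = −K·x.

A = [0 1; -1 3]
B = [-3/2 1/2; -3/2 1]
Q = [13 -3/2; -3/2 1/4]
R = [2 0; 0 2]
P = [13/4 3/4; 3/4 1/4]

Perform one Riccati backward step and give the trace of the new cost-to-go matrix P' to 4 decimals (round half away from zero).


14.7988

BᵀP = [-6.0000 -1.5000; 2.3750 0.6250]
S = R + BᵀPB = [2 0; 0 2] + [11.2500 -4.5000; -4.5000 1.8125] = [13.2500 -4.5000; -4.5000 3.8125]
BᵀPA = [1.5000 -10.5000; -0.6250 4.2500]
K = S⁻¹·BᵀPA = [0.0960 -0.6908; -0.0506 0.2994]
A−BK = [0.1693 -0.1859; -0.8054 1.6644]
AᵀP(A−BK) = [0.0743 -0.2767; -0.2767 1.4744]
P' = Q + AᵀP(A−BK) = [13.0743 -1.7767; -1.7767 1.7244]
tr(P') = 14.7988


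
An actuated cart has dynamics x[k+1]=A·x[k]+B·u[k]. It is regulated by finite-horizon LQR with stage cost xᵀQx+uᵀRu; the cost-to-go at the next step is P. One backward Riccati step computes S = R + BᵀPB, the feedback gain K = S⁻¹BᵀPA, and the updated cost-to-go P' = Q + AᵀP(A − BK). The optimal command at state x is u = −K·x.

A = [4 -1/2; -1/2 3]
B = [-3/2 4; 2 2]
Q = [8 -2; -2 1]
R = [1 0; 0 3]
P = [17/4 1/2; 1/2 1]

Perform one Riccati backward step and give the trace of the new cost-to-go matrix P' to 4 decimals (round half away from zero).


12.4712

BᵀP = [-5.3750 1.2500; 18.0000 4.0000]
S = R + BᵀPB = [1 0; 0 3] + [10.5625 -19.0000; -19.0000 80.0000] = [11.5625 -19.0000; -19.0000 83.0000]
BᵀPA = [-22.1250 6.4375; 70.0000 3.0000]
K = S⁻¹·BᵀPA = [-0.8458 0.9877; 0.6498 0.2622]
A−BK = [0.1323 -0.0674; -0.1079 0.5002]
AᵀP(A−BK) = [2.0537 -0.3794; -0.3794 1.4176]
P' = Q + AᵀP(A−BK) = [10.0537 -2.3794; -2.3794 2.4176]
tr(P') = 12.4712


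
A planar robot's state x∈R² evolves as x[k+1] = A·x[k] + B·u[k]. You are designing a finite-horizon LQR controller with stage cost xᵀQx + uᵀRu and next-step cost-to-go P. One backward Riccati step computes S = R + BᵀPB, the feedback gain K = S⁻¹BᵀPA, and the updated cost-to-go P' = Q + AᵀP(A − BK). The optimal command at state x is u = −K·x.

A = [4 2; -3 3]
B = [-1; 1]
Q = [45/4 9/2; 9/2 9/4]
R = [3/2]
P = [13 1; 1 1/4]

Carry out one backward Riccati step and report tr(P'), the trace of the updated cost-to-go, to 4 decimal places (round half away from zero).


BᵀP = [-12.0000 -0.7500]
S = R + BᵀPB = [3/2] + [11.2500] = [12.7500]
BᵀPA = [-45.7500 -26.2500]
K = S⁻¹·BᵀPA = [-3.5882 -2.0588]
A−BK = [0.4118 -0.0588; 0.5882 5.0588]
AᵀP(A−BK) = [22.0882 13.5588; 13.5588 12.2059]
P' = Q + AᵀP(A−BK) = [33.3382 18.0588; 18.0588 14.4559]
tr(P') = 47.7941

47.7941


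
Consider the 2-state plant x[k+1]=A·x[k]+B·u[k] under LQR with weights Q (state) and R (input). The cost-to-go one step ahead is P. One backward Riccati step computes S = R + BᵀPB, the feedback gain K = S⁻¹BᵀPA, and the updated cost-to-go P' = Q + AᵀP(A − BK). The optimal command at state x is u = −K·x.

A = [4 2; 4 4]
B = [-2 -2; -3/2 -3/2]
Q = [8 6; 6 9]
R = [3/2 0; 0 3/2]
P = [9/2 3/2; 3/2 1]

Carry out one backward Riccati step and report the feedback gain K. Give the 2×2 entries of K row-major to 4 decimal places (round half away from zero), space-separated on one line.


-1.0500 -0.6750 -1.0500 -0.6750

BᵀP = [-11.2500 -4.5000; -11.2500 -4.5000]
S = R + BᵀPB = [3/2 0; 0 3/2] + [29.2500 29.2500; 29.2500 29.2500] = [30.7500 29.2500; 29.2500 30.7500]
BᵀPA = [-63.0000 -40.5000; -63.0000 -40.5000]
K = S⁻¹·BᵀPA = [-1.0500 -0.6750; -1.0500 -0.6750]
A−BK = [-0.2000 -0.7000; 0.8500 1.9750]
AᵀP(A−BK) = [3.7000 2.9500; 2.9500 3.3250]
P' = Q + AᵀP(A−BK) = [11.7000 8.9500; 8.9500 12.3250]
tr(P') = 24.0250


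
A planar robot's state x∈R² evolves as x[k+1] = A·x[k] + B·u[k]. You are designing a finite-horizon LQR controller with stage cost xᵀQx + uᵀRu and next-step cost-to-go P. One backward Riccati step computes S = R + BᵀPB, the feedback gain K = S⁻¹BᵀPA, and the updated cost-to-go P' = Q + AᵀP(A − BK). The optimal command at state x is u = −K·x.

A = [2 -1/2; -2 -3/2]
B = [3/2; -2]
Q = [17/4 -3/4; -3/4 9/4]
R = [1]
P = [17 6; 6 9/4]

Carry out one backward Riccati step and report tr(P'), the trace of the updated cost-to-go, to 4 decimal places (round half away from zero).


12.4860

BᵀP = [13.5000 4.5000]
S = R + BᵀPB = [1] + [11.2500] = [12.2500]
BᵀPA = [18.0000 -13.5000]
K = S⁻¹·BᵀPA = [1.4694 -1.1020]
A−BK = [-0.2041 1.1531; 0.9388 -3.7041]
AᵀP(A−BK) = [2.5510 -2.4133; -2.4133 3.4349]
P' = Q + AᵀP(A−BK) = [6.8010 -3.1633; -3.1633 5.6849]
tr(P') = 12.4860


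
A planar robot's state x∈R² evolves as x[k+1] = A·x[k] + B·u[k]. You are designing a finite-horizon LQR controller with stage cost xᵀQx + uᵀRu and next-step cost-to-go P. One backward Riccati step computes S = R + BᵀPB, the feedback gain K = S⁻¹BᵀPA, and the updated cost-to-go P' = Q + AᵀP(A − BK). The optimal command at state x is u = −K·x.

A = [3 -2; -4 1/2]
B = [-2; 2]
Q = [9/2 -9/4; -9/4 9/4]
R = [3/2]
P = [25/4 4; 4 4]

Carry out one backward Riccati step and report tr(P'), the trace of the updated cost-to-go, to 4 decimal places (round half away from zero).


BᵀP = [-4.5000 0.0000]
S = R + BᵀPB = [3/2] + [9.0000] = [10.5000]
BᵀPA = [-13.5000 9.0000]
K = S⁻¹·BᵀPA = [-1.2857 0.8571]
A−BK = [0.4286 -0.2857; -1.4286 -1.2143]
AᵀP(A−BK) = [6.8929 4.0714; 4.0714 10.2857]
P' = Q + AᵀP(A−BK) = [11.3929 1.8214; 1.8214 12.5357]
tr(P') = 23.9286

23.9286
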